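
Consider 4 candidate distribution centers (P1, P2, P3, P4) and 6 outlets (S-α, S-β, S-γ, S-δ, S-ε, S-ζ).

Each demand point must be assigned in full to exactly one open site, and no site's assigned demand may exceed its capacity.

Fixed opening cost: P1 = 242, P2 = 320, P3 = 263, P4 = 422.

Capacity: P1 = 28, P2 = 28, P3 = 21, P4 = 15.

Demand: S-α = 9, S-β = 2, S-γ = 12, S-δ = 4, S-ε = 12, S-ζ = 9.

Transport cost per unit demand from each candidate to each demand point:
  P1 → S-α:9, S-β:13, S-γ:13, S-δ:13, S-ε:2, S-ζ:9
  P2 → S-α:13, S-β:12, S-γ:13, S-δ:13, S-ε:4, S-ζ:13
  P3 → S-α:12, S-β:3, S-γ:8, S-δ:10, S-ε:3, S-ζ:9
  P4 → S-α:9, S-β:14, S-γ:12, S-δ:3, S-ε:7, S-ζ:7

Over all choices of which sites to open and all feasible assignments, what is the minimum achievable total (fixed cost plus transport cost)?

865

Open {P1, P3}; cheapest assignment that respects the capacities:
  P1 (cap 28, load 27): S-α, S-β, S-δ, S-ε — cost 9×9 + 2×13 + 4×13 + 12×2 = 183
  P3 (cap 21, load 21): S-γ, S-ζ — cost 12×8 + 9×9 = 177
  Shipping 360, fixed 505 → total 865.
  Any other capacity-feasible assignment to {P1, P3} ships for at least 360.
Compare {P2, P3}: its best feasible assignment gives total 1001.
Compare {P1, P2}: its best feasible assignment gives total 1004.
Every other set of open sites that can feasibly serve all demand totals ≥ 1001 even under its best assignment. Minimum: 865.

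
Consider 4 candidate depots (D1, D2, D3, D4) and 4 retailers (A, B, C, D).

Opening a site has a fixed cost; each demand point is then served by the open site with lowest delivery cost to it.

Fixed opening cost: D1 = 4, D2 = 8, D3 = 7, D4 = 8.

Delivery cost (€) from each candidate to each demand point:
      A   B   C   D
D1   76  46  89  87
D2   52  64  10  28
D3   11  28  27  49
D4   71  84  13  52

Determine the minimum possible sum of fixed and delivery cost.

Open {D2, D3}: assign each demand point to its cheapest open site.
  A→D3 11, B→D3 28, C→D2 10, D→D2 28
  delivery cost 77, fixed 15 → total 92.
Compare {D1, D2, D3}: delivery cost 77 + fixed 19 = 96.
Compare {D2, D3, D4}: delivery cost 77 + fixed 23 = 100.
Compare {D1, D2, D3, D4}: delivery cost 77 + fixed 27 = 104.
All other subsets cost ≥ 96. Minimum total cost: 92.

92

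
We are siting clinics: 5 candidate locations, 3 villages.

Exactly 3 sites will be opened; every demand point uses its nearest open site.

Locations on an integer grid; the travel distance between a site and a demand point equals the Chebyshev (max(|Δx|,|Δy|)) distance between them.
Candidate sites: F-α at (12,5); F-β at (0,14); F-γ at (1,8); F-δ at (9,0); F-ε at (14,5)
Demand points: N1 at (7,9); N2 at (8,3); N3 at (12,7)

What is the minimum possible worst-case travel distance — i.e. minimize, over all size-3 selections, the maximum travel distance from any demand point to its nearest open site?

5

Open {F-α, F-β, F-γ}.
  Farthest demand point is N1 at travel distance 5 (to F-α); all others are ≤ 5.
With {F-α, F-β, F-δ} the worst case is 5.
With {F-α, F-β, F-ε} the worst case is 5.
No size-3 selection achieves below 5.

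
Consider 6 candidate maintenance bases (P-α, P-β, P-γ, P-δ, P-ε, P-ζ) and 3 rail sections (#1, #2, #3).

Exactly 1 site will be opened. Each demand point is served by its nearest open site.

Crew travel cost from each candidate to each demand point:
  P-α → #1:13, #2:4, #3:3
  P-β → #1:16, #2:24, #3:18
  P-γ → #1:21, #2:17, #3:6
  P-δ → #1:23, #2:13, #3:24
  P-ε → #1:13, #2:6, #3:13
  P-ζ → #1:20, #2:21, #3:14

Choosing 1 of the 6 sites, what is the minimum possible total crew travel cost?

20

Open {P-α}.
  #1→P-α 13, #2→P-α 4, #3→P-α 3  ⇒ total 20.
Compare {P-ε}: total 32.
Compare {P-γ}: total 44.
No size-1 selection does better; minimum is 20.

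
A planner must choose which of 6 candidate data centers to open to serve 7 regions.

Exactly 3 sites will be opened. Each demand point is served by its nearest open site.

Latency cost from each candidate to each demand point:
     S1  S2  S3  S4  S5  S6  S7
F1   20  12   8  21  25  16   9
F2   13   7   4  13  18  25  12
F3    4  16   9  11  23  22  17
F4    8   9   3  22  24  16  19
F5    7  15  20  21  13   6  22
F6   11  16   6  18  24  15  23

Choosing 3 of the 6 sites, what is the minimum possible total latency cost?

Open {F2, F3, F5}.
  S1→F3 4, S2→F2 7, S3→F2 4, S4→F3 11, S5→F5 13, S6→F5 6, S7→F2 12  ⇒ total 57.
Compare {F1, F2, F5}: total 59.
Compare {F2, F4, F5}: total 61.
No size-3 selection does better; minimum is 57.

57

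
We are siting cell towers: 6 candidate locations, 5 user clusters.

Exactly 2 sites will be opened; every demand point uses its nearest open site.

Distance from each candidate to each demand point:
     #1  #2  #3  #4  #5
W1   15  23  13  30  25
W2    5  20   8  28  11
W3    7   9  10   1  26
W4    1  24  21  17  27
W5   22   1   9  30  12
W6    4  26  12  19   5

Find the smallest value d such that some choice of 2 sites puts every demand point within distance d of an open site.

10

Open {W3, W6}.
  Farthest demand point is #3 at distance 10 (to W3); all others are ≤ 10.
With {W2, W3} the worst case is 11.
With {W3, W5} the worst case is 12.
No size-2 selection achieves below 10.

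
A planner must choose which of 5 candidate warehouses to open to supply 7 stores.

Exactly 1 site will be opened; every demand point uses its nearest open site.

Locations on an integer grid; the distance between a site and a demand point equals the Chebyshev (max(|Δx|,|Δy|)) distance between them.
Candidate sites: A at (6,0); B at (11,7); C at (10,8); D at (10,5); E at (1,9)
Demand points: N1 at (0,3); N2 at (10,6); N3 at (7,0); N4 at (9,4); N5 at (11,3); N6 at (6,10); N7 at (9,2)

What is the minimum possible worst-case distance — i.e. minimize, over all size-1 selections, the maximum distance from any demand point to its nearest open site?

Open {A}.
  Farthest demand point is N6 at distance 10 (to A); all others are ≤ 10.
With {C} the worst case is 10.
With {D} the worst case is 10.
No size-1 selection achieves below 10.

10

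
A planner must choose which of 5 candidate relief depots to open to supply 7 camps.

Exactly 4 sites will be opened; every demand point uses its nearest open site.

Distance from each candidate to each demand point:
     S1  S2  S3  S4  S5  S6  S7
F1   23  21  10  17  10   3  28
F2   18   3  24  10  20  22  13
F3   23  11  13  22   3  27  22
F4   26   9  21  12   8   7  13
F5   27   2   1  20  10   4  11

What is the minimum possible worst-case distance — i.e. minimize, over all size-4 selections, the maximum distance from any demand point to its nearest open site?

Open {F1, F2, F3, F4}.
  Farthest demand point is S1 at distance 18 (to F2); all others are ≤ 18.
With {F1, F2, F3, F5} the worst case is 18.
With {F1, F2, F4, F5} the worst case is 18.
No size-4 selection achieves below 18.

18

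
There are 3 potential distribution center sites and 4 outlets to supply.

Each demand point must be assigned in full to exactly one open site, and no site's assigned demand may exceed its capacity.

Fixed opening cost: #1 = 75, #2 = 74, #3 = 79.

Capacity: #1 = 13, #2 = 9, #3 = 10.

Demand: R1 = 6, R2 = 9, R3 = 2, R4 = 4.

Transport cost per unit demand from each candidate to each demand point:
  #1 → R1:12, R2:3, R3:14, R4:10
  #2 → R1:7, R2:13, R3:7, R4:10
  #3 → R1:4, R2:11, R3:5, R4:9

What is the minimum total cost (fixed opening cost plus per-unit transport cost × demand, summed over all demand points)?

255

Open {#1, #3}; cheapest assignment that respects the capacities:
  #1 (cap 13, load 13): R2, R4 — cost 9×3 + 4×10 = 67
  #3 (cap 10, load 8): R1, R3 — cost 6×4 + 2×5 = 34
  Shipping 101, fixed 154 → total 255.
  Any other capacity-feasible assignment to {#1, #3} ships for at least 101.
Compare {#1, #2}: its best feasible assignment gives total 272.
Compare {#1, #2, #3}: its best feasible assignment gives total 329.
Every other set of open sites that can feasibly serve all demand totals ≥ 272 even under its best assignment. Minimum: 255.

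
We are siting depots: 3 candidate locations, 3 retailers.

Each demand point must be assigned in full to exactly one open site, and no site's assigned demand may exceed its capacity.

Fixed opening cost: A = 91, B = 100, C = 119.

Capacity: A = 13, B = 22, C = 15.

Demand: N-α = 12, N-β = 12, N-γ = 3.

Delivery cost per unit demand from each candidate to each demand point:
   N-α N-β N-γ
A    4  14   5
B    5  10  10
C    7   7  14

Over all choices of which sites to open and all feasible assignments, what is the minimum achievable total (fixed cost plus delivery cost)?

Open {A, C}; cheapest assignment that respects the capacities:
  A (cap 13, load 12): N-α — cost 12×4 = 48
  C (cap 15, load 15): N-β, N-γ — cost 12×7 + 3×14 = 126
  Shipping 174, fixed 210 → total 384.
  Any other capacity-feasible assignment to {A, C} ships for at least 174.
Compare {A, B}: its best feasible assignment gives total 389.
Compare {B, C}: its best feasible assignment gives total 393.
Every other set of open sites that can feasibly serve all demand totals ≥ 389 even under its best assignment. Minimum: 384.

384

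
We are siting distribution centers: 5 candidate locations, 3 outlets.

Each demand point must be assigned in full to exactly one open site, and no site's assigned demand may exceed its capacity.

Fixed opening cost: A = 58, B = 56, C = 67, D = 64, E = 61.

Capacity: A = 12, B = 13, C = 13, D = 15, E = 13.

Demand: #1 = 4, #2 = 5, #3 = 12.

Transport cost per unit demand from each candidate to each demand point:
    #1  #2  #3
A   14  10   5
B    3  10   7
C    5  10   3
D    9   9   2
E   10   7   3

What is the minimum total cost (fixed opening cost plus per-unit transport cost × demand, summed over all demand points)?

Open {B, D}; cheapest assignment that respects the capacities:
  B (cap 13, load 9): #1, #2 — cost 4×3 + 5×10 = 62
  D (cap 15, load 12): #3 — cost 12×2 = 24
  Shipping 86, fixed 120 → total 206.
  Any other capacity-feasible assignment to {B, D} ships for at least 86.
Compare {B, E}: its best feasible assignment gives total 215.
Compare {B, C}: its best feasible assignment gives total 221.
Every other set of open sites that can feasibly serve all demand totals ≥ 215 even under its best assignment. Minimum: 206.

206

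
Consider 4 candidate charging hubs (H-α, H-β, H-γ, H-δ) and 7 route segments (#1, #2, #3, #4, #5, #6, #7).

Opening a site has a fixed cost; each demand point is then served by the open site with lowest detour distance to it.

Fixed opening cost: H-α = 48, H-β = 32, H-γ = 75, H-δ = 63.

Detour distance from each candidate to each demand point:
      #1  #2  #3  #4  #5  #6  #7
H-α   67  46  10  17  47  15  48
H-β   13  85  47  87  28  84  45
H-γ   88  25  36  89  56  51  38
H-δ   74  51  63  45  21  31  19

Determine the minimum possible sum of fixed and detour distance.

254

Open {H-α, H-β}: assign each demand point to its cheapest open site.
  #1→H-β 13, #2→H-α 46, #3→H-α 10, #4→H-α 17, #5→H-β 28, #6→H-α 15, #7→H-β 45
  detour distance 174, fixed 80 → total 254.
Compare {H-α, H-β, H-δ}: detour distance 141 + fixed 143 = 284.
Compare {H-α}: detour distance 250 + fixed 48 = 298.
Compare {H-α, H-β, H-γ}: detour distance 146 + fixed 155 = 301.
All other subsets cost ≥ 284. Minimum total cost: 254.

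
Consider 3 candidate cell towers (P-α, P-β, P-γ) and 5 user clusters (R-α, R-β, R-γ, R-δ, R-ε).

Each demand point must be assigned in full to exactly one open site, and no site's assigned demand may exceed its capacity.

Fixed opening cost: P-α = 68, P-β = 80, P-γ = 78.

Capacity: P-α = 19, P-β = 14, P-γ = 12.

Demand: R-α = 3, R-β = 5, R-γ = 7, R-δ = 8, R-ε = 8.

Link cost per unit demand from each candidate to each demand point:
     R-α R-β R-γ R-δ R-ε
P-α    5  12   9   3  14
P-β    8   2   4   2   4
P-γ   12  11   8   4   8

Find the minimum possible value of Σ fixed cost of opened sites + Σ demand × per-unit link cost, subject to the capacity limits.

Open {P-α, P-β}; cheapest assignment that respects the capacities:
  P-α (cap 19, load 18): R-α, R-γ, R-δ — cost 3×5 + 7×9 + 8×3 = 102
  P-β (cap 14, load 13): R-β, R-ε — cost 5×2 + 8×4 = 42
  Shipping 144, fixed 148 → total 292.
  Any other capacity-feasible assignment to {P-α, P-β} ships for at least 144.
Compare {P-α, P-β, P-γ}: its best feasible assignment gives total 363.
Compare {P-α, P-γ}: its best feasible assignment gives total 408.
Every other set of open sites that can feasibly serve all demand totals ≥ 363 even under its best assignment. Minimum: 292.

292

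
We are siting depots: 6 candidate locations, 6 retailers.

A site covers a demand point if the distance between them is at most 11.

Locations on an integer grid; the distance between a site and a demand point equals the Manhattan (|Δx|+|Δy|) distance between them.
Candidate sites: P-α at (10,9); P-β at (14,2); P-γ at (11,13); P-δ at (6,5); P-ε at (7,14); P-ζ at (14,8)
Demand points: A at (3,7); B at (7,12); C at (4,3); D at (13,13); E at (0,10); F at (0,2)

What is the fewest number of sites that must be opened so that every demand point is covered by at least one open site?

Coverage sets (demand points within 11 of each site):
  P-α: {A, B, D, E}
  P-β: {C}
  P-γ: {B, D}
  P-δ: {A, B, C, E, F}
  P-ε: {A, B, D, E}
  P-ζ: {B, D}
No single site covers all 6 demand points.
But {P-α, P-δ} covers everything, so the minimum is 2.

2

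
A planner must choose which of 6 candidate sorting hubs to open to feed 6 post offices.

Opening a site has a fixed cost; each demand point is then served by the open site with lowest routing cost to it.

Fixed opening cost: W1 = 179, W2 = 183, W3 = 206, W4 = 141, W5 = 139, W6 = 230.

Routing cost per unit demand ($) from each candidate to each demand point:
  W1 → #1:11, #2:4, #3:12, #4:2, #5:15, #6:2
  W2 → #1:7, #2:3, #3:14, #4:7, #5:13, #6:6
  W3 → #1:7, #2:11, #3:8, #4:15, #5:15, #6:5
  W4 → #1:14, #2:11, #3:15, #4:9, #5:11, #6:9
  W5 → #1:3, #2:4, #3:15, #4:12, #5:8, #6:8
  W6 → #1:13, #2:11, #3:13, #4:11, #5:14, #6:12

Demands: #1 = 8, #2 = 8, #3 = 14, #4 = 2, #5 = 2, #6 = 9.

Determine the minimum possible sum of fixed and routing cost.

Open {W5}: assign each demand point to its cheapest open site.
  #1→W5 8×3=24, #2→W5 8×4=32, #3→W5 14×15=210, #4→W5 2×12=24, #5→W5 2×8=16, #6→W5 9×8=72
  routing cost 378, fixed 139 → total 517.
Compare {W1}: routing cost 340 + fixed 179 = 519.
Compare {W2}: routing cost 370 + fixed 183 = 553.
Compare {W3}: routing cost 361 + fixed 206 = 567.
All other subsets cost ≥ 519. Minimum total cost: 517.

517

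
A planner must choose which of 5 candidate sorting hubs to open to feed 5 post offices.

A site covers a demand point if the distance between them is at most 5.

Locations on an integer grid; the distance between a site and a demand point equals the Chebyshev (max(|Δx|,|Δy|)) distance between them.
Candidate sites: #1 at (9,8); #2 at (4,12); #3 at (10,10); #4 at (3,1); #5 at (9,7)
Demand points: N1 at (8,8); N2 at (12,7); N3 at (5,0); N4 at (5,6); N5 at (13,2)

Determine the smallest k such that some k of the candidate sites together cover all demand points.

2

Coverage sets (demand points within 5 of each site):
  #1: {N1, N2, N4}
  #2: {N1}
  #3: {N1, N2, N4}
  #4: {N3, N4}
  #5: {N1, N2, N4, N5}
No single site covers all 5 demand points.
But {#4, #5} covers everything, so the minimum is 2.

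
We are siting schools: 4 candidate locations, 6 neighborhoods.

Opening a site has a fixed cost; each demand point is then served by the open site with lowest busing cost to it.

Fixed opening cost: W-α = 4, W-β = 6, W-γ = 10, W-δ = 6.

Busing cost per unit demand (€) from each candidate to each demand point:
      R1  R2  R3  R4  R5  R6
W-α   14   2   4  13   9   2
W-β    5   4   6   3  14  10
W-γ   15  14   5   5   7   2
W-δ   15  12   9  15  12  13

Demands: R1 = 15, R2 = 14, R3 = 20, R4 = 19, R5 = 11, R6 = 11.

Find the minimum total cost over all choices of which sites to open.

Open {W-α, W-β, W-γ}: assign each demand point to its cheapest open site.
  R1→W-β 15×5=75, R2→W-α 14×2=28, R3→W-α 20×4=80, R4→W-β 19×3=57, R5→W-γ 11×7=77, R6→W-α 11×2=22
  busing cost 339, fixed 20 → total 359.
Compare {W-α, W-β, W-γ, W-δ}: busing cost 339 + fixed 26 = 365.
Compare {W-α, W-β}: busing cost 361 + fixed 10 = 371.
Compare {W-α, W-β, W-δ}: busing cost 361 + fixed 16 = 377.
All other subsets cost ≥ 365. Minimum total cost: 359.

359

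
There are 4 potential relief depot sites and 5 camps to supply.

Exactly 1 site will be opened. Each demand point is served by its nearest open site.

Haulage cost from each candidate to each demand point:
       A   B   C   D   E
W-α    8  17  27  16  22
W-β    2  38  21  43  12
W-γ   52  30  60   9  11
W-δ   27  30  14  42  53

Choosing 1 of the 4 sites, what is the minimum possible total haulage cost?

90

Open {W-α}.
  A→W-α 8, B→W-α 17, C→W-α 27, D→W-α 16, E→W-α 22  ⇒ total 90.
Compare {W-β}: total 116.
Compare {W-γ}: total 162.
No size-1 selection does better; minimum is 90.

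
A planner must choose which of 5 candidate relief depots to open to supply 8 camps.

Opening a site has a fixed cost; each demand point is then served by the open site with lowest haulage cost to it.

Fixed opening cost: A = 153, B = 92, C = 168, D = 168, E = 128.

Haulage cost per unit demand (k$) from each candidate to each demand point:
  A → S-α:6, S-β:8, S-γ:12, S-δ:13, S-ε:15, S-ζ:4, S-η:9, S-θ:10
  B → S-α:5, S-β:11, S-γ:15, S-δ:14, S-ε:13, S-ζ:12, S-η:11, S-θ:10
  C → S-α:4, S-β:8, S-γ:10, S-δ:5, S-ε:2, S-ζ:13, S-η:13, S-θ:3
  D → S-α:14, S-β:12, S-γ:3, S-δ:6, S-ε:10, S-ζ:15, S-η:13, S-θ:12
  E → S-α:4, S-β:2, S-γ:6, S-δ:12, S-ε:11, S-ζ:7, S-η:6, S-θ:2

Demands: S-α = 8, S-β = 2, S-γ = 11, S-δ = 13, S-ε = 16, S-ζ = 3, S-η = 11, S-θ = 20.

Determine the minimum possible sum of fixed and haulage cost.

Open {C, E}: assign each demand point to its cheapest open site.
  S-α→C 8×4=32, S-β→E 2×2=4, S-γ→E 11×6=66, S-δ→C 13×5=65, S-ε→C 16×2=32, S-ζ→E 3×7=21, S-η→E 11×6=66, S-θ→E 20×2=40
  haulage cost 326, fixed 296 → total 622.
Compare {C}: haulage cost 497 + fixed 168 = 665.
Compare {E}: haulage cost 561 + fixed 128 = 689.
Compare {B, C, E}: haulage cost 326 + fixed 388 = 714.
All other subsets cost ≥ 665. Minimum total cost: 622.

622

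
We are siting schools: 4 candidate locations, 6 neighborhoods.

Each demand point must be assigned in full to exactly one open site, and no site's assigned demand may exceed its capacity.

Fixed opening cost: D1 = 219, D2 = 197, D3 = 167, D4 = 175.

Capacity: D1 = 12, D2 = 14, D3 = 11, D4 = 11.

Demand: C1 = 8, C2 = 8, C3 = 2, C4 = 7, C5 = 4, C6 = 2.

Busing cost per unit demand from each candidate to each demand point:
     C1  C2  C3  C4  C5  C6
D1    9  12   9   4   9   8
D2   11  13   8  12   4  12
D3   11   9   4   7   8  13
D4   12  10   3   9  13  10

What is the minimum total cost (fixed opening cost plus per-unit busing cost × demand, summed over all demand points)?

Open {D2, D3, D4}; cheapest assignment that respects the capacities:
  D2 (cap 14, load 12): C1, C5 — cost 8×11 + 4×4 = 104
  D3 (cap 11, load 9): C3, C4 — cost 2×4 + 7×7 = 57
  D4 (cap 11, load 10): C2, C6 — cost 8×10 + 2×10 = 100
  Shipping 261, fixed 539 → total 800.
  Any other capacity-feasible assignment to {D2, D3, D4} ships for at least 261.
Compare {D1, D2, D3}: its best feasible assignment gives total 811.
Compare {D1, D3, D4}: its best feasible assignment gives total 816.
Every other set of open sites that can feasibly serve all demand totals ≥ 811 even under its best assignment. Minimum: 800.

800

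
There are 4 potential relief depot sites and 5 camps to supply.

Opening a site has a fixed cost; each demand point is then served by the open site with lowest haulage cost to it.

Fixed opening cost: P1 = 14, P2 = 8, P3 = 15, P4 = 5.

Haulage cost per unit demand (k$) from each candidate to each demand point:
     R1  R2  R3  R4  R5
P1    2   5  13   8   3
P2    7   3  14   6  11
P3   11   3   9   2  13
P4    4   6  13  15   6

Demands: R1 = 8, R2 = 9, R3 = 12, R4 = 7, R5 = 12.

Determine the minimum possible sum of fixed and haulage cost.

230

Open {P1, P3}: assign each demand point to its cheapest open site.
  R1→P1 8×2=16, R2→P3 9×3=27, R3→P3 12×9=108, R4→P3 7×2=14, R5→P1 12×3=36
  haulage cost 201, fixed 29 → total 230.
Compare {P1, P3, P4}: haulage cost 201 + fixed 34 = 235.
Compare {P1, P2, P3}: haulage cost 201 + fixed 37 = 238.
Compare {P1, P2, P3, P4}: haulage cost 201 + fixed 42 = 243.
All other subsets cost ≥ 235. Minimum total cost: 230.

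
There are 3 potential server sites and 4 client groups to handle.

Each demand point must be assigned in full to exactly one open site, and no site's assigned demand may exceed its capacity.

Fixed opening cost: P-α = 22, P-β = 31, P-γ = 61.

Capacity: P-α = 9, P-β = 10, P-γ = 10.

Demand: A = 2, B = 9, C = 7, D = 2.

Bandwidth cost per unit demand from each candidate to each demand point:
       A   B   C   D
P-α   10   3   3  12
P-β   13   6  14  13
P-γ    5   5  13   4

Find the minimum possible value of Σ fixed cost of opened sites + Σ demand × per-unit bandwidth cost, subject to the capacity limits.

Open {P-α, P-β, P-γ}; cheapest assignment that respects the capacities:
  P-α (cap 9, load 7): C — cost 7×3 = 21
  P-β (cap 10, load 9): B — cost 9×6 = 54
  P-γ (cap 10, load 4): A, D — cost 2×5 + 2×4 = 18
  Shipping 93, fixed 114 → total 207.
  Any other capacity-feasible assignment to {P-α, P-β, P-γ} ships for at least 93.
Total demand is 20; every other set of sites either has combined capacity below 20 or cannot fit the demands without splitting one across sites, so {P-α, P-β, P-γ} is the only feasible choice of open sites. Minimum: 207.

207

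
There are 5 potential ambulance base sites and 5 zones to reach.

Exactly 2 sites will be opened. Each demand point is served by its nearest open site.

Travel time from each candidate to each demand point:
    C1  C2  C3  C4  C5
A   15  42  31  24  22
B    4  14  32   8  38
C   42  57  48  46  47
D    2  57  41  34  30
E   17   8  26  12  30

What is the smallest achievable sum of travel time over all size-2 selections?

Open {B, E}.
  C1→B 4, C2→E 8, C3→E 26, C4→B 8, C5→E 30  ⇒ total 76.
Compare {D, E}: total 78.
Compare {A, B}: total 79.
No size-2 selection does better; minimum is 76.

76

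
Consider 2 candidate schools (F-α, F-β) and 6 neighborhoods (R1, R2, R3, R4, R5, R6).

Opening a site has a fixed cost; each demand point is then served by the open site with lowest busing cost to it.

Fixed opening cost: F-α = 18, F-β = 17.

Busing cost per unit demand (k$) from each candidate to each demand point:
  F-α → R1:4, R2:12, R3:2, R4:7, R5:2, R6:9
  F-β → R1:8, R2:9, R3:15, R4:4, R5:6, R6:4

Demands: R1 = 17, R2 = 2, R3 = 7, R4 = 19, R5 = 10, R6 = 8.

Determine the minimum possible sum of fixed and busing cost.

263

Open {F-α, F-β}: assign each demand point to its cheapest open site.
  R1→F-α 17×4=68, R2→F-β 2×9=18, R3→F-α 7×2=14, R4→F-β 19×4=76, R5→F-α 10×2=20, R6→F-β 8×4=32
  busing cost 228, fixed 35 → total 263.
Compare {F-α}: busing cost 331 + fixed 18 = 349.
Compare {F-β}: busing cost 427 + fixed 17 = 444.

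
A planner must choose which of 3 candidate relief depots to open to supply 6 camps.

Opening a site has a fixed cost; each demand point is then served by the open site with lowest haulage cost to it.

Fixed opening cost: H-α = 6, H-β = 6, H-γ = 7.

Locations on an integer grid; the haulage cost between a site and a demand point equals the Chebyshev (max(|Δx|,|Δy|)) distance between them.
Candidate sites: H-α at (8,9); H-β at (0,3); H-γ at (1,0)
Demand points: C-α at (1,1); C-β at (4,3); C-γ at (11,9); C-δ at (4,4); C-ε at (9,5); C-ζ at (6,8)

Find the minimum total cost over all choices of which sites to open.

Open {H-α, H-γ}: assign each demand point to its cheapest open site.
  C-α→H-γ 1, C-β→H-γ 3, C-γ→H-α 3, C-δ→H-γ 4, C-ε→H-α 4, C-ζ→H-α 2
  haulage cost 17, fixed 13 → total 30.
Compare {H-α, H-β}: haulage cost 19 + fixed 12 = 31.
Compare {H-α}: haulage cost 28 + fixed 6 = 34.
Compare {H-α, H-β, H-γ}: haulage cost 17 + fixed 19 = 36.
All other subsets cost ≥ 31. Minimum total cost: 30.

30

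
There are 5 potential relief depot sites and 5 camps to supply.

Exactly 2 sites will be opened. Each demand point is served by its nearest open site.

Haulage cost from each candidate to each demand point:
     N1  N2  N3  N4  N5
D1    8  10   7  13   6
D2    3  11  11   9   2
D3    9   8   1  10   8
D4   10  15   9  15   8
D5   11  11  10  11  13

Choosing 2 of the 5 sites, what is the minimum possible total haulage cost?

23

Open {D2, D3}.
  N1→D2 3, N2→D3 8, N3→D3 1, N4→D2 9, N5→D2 2  ⇒ total 23.
Compare {D1, D2}: total 31.
Compare {D1, D3}: total 33.
No size-2 selection does better; minimum is 23.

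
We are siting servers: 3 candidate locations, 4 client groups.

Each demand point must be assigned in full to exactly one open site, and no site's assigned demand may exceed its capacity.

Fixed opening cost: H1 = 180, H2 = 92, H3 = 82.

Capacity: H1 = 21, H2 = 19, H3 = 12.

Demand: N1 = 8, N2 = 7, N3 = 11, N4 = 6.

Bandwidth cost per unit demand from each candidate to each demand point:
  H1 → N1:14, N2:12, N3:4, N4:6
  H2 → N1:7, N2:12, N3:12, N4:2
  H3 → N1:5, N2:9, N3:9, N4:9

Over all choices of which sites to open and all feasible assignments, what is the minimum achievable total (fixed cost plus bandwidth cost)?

468

Open {H1, H2}; cheapest assignment that respects the capacities:
  H1 (cap 21, load 18): N2, N3 — cost 7×12 + 11×4 = 128
  H2 (cap 19, load 14): N1, N4 — cost 8×7 + 6×2 = 68
  Shipping 196, fixed 272 → total 468.
  Any other capacity-feasible assignment to {H1, H2} ships for at least 196.
Compare {H1, H2, H3}: its best feasible assignment gives total 529.
Compare {H1, H3}: its best feasible assignment gives total 593.
Every other set of open sites that can feasibly serve all demand totals ≥ 529 even under its best assignment. Minimum: 468.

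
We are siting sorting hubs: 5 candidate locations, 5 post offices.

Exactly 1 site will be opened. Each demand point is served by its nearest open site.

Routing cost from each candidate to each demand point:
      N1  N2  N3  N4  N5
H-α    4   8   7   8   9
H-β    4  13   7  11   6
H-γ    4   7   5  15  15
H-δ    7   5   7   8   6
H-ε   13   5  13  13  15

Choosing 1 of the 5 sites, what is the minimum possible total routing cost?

Open {H-δ}.
  N1→H-δ 7, N2→H-δ 5, N3→H-δ 7, N4→H-δ 8, N5→H-δ 6  ⇒ total 33.
Compare {H-α}: total 36.
Compare {H-β}: total 41.
No size-1 selection does better; minimum is 33.

33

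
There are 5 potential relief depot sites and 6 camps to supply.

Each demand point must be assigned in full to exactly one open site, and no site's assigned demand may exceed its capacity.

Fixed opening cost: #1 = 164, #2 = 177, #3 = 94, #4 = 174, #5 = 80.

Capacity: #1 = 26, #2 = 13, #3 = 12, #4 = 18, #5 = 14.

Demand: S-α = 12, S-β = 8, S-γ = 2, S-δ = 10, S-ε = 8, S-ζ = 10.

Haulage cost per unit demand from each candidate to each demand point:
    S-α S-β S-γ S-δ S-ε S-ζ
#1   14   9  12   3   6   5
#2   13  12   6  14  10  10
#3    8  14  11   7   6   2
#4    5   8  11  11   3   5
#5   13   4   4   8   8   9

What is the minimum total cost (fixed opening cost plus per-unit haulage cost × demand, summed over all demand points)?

Open {#1, #3, #5}; cheapest assignment that respects the capacities:
  #1 (cap 26, load 26): S-β, S-δ, S-ε — cost 8×9 + 10×3 + 8×6 = 150
  #3 (cap 12, load 10): S-ζ — cost 10×2 = 20
  #5 (cap 14, load 14): S-α, S-γ — cost 12×13 + 2×4 = 164
  Shipping 334, fixed 338 → total 672.
  Any other capacity-feasible assignment to {#1, #3, #5} ships for at least 334.
Compare {#1, #3, #4}: its best feasible assignment gives total 684.
Compare {#1, #3, #4, #5}: its best feasible assignment gives total 710.
Every other set of open sites that can feasibly serve all demand totals ≥ 684 even under its best assignment. Minimum: 672.

672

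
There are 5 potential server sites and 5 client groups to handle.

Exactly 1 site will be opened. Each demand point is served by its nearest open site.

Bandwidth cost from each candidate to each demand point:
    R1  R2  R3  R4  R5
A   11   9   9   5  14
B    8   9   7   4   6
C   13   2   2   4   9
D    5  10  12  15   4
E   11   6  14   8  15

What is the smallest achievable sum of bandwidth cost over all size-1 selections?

30

Open {C}.
  R1→C 13, R2→C 2, R3→C 2, R4→C 4, R5→C 9  ⇒ total 30.
Compare {B}: total 34.
Compare {D}: total 46.
No size-1 selection does better; minimum is 30.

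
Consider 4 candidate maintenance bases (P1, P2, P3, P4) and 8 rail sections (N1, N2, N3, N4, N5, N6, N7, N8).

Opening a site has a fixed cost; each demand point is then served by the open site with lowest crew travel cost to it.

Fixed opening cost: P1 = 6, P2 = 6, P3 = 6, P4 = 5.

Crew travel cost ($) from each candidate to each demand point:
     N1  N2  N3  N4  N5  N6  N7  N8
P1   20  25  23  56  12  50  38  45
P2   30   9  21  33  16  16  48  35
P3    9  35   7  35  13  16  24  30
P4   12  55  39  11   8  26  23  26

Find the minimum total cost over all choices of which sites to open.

Open {P2, P3, P4}: assign each demand point to its cheapest open site.
  N1→P3 9, N2→P2 9, N3→P3 7, N4→P4 11, N5→P4 8, N6→P2 16, N7→P4 23, N8→P4 26
  crew travel cost 109, fixed 17 → total 126.
Compare {P1, P2, P3, P4}: crew travel cost 109 + fixed 23 = 132.
Compare {P2, P4}: crew travel cost 126 + fixed 11 = 137.
Compare {P1, P3, P4}: crew travel cost 125 + fixed 17 = 142.
All other subsets cost ≥ 132. Minimum total cost: 126.

126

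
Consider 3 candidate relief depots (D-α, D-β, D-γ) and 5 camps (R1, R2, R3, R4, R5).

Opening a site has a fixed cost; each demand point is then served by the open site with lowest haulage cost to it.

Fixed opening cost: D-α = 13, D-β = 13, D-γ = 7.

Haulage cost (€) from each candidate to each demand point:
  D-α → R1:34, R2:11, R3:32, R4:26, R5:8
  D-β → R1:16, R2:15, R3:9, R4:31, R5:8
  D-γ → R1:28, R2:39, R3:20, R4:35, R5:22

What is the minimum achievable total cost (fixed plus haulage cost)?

Open {D-β}: assign each demand point to its cheapest open site.
  R1→D-β 16, R2→D-β 15, R3→D-β 9, R4→D-β 31, R5→D-β 8
  haulage cost 79, fixed 13 → total 92.
Compare {D-α, D-β}: haulage cost 70 + fixed 26 = 96.
Compare {D-β, D-γ}: haulage cost 79 + fixed 20 = 99.
Compare {D-α, D-β, D-γ}: haulage cost 70 + fixed 33 = 103.
All other subsets cost ≥ 96. Minimum total cost: 92.

92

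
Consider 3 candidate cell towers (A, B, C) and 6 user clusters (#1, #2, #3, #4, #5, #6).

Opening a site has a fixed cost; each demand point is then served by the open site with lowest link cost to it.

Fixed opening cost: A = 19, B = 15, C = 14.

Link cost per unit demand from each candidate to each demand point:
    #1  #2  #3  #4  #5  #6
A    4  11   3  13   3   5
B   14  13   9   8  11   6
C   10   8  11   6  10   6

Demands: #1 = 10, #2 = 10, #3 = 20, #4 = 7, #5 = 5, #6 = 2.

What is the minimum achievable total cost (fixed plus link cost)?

280

Open {A, C}: assign each demand point to its cheapest open site.
  #1→A 10×4=40, #2→C 10×8=80, #3→A 20×3=60, #4→C 7×6=42, #5→A 5×3=15, #6→A 2×5=10
  link cost 247, fixed 33 → total 280.
Compare {A, B, C}: link cost 247 + fixed 48 = 295.
Compare {A, B}: link cost 291 + fixed 34 = 325.
Compare {A}: link cost 326 + fixed 19 = 345.
All other subsets cost ≥ 295. Minimum total cost: 280.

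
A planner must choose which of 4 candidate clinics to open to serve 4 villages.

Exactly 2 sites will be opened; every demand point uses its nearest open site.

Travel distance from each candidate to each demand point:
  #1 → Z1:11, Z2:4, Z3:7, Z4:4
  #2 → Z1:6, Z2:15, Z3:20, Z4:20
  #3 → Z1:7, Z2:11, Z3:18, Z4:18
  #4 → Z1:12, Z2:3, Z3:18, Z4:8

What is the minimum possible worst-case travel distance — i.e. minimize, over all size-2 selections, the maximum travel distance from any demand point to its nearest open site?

Open {#1, #2}.
  Farthest demand point is Z3 at travel distance 7 (to #1); all others are ≤ 7.
With {#1, #3} the worst case is 7.
With {#1, #4} the worst case is 11.
No size-2 selection achieves below 7.

7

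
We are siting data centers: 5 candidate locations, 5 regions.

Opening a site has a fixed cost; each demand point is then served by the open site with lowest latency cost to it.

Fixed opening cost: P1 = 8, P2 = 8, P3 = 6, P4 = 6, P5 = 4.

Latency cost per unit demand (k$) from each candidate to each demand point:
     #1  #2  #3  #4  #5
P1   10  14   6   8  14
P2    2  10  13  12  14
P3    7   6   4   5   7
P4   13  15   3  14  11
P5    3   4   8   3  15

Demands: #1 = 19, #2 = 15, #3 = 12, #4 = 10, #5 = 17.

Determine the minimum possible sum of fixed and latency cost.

Open {P2, P3, P4, P5}: assign each demand point to its cheapest open site.
  #1→P2 19×2=38, #2→P5 15×4=60, #3→P4 12×3=36, #4→P5 10×3=30, #5→P3 17×7=119
  latency cost 283, fixed 24 → total 307.
Compare {P2, P3, P5}: latency cost 295 + fixed 18 = 313.
Compare {P1, P2, P3, P4, P5}: latency cost 283 + fixed 32 = 315.
Compare {P3, P4, P5}: latency cost 302 + fixed 16 = 318.
All other subsets cost ≥ 313. Minimum total cost: 307.

307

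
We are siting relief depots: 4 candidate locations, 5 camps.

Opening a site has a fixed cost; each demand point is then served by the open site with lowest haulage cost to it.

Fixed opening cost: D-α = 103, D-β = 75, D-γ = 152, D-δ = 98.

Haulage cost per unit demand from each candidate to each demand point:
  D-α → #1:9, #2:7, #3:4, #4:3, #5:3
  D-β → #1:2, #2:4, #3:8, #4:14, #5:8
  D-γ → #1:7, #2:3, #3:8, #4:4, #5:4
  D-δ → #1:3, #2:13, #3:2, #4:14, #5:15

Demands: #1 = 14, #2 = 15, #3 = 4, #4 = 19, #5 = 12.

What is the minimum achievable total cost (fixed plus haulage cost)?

375

Open {D-α, D-β}: assign each demand point to its cheapest open site.
  #1→D-β 14×2=28, #2→D-β 15×4=60, #3→D-α 4×4=16, #4→D-α 19×3=57, #5→D-α 12×3=36
  haulage cost 197, fixed 178 → total 375.
Compare {D-α}: haulage cost 340 + fixed 103 = 443.
Compare {D-α, D-δ}: haulage cost 248 + fixed 201 = 449.
Compare {D-γ}: haulage cost 299 + fixed 152 = 451.
All other subsets cost ≥ 443. Minimum total cost: 375.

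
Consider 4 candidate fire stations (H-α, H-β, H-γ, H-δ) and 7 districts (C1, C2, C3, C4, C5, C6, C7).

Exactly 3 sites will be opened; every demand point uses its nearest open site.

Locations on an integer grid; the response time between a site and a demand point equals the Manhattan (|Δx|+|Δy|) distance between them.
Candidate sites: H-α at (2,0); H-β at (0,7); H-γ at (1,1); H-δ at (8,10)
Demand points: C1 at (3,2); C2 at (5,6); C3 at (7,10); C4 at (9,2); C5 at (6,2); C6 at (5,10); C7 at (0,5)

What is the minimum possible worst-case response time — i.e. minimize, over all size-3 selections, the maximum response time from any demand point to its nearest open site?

Open {H-α, H-β, H-δ}.
  Farthest demand point is C4 at response time 9 (to H-α); all others are ≤ 9.
With {H-α, H-γ, H-δ} the worst case is 9.
With {H-β, H-γ, H-δ} the worst case is 9.
No size-3 selection achieves below 9.

9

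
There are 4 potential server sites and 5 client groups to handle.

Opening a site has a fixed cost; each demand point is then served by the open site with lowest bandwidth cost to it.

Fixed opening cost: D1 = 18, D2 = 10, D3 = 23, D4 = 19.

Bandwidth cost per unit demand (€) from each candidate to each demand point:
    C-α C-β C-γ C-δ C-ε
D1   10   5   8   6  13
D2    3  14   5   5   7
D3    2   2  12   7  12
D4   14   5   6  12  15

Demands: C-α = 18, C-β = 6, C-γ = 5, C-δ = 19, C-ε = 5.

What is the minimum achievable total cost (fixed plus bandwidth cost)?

Open {D2, D3}: assign each demand point to its cheapest open site.
  C-α→D3 18×2=36, C-β→D3 6×2=12, C-γ→D2 5×5=25, C-δ→D2 19×5=95, C-ε→D2 5×7=35
  bandwidth cost 203, fixed 33 → total 236.
Compare {D1, D2, D3}: bandwidth cost 203 + fixed 51 = 254.
Compare {D2, D3, D4}: bandwidth cost 203 + fixed 52 = 255.
Compare {D1, D2}: bandwidth cost 239 + fixed 28 = 267.
All other subsets cost ≥ 254. Minimum total cost: 236.

236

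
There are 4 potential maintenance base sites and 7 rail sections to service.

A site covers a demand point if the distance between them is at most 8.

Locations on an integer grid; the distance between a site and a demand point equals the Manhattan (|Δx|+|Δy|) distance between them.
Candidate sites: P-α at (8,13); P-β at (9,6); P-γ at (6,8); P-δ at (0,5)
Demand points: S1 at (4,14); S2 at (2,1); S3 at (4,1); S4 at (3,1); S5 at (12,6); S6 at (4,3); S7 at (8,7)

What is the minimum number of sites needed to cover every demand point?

2

Coverage sets (demand points within 8 of each site):
  P-α: {S1, S7}
  P-β: {S5, S6, S7}
  P-γ: {S1, S5, S6, S7}
  P-δ: {S2, S3, S4, S6}
No single site covers all 7 demand points.
But {P-γ, P-δ} covers everything, so the minimum is 2.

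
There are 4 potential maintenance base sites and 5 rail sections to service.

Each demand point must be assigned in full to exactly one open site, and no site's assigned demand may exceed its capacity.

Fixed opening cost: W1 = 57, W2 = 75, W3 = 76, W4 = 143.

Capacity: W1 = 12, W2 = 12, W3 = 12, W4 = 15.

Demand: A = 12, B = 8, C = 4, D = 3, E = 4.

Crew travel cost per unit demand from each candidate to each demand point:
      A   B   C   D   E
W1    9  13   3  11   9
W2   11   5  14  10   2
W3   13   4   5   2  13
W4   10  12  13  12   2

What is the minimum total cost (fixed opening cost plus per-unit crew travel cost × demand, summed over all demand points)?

390

Open {W1, W2, W3}; cheapest assignment that respects the capacities:
  W1 (cap 12, load 12): A — cost 12×9 = 108
  W2 (cap 12, load 12): B, E — cost 8×5 + 4×2 = 48
  W3 (cap 12, load 7): C, D — cost 4×5 + 3×2 = 26
  Shipping 182, fixed 208 → total 390.
  Any other capacity-feasible assignment to {W1, W2, W3} ships for at least 182.
Compare {W1, W3, W4}: its best feasible assignment gives total 480.
Compare {W1, W2, W4}: its best feasible assignment gives total 488.
Every other set of open sites that can feasibly serve all demand totals ≥ 480 even under its best assignment. Minimum: 390.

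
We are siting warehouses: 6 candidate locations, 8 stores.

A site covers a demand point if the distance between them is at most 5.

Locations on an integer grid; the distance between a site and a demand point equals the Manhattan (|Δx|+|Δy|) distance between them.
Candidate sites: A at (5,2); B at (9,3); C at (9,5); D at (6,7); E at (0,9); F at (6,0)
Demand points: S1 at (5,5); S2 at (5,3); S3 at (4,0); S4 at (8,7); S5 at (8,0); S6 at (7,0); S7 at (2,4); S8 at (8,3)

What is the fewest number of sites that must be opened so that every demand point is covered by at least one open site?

2

Coverage sets (demand points within 5 of each site):
  A: {S1, S2, S3, S5, S6, S7, S8}
  B: {S2, S4, S5, S6, S8}
  C: {S1, S4, S8}
  D: {S1, S2, S4}
  E: {}
  F: {S2, S3, S5, S6, S8}
No single site covers all 8 demand points.
But {A, B} covers everything, so the minimum is 2.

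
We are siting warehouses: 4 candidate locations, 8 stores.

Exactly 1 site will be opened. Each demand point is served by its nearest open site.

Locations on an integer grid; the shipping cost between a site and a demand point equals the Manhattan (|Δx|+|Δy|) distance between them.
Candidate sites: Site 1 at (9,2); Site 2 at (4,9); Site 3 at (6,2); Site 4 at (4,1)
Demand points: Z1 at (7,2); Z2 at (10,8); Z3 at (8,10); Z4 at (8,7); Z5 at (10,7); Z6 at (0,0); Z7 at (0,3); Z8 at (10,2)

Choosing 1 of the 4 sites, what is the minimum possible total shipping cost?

Open {Site 1}.
  Z1→Site 1 2, Z2→Site 1 7, Z3→Site 1 9, Z4→Site 1 6, Z5→Site 1 6, Z6→Site 1 11, Z7→Site 1 10, Z8→Site 1 1  ⇒ total 52.
Compare {Site 3}: total 56.
Compare {Site 4}: total 70.
No size-1 selection does better; minimum is 52.

52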